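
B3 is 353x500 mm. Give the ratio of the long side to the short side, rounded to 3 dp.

1.416

500 / 353 = 1.416
ISO 216 targets √2 ≈ 1.414; the +0.002 deviation is from mm rounding.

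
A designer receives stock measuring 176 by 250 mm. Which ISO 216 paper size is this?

B5 (176 × 250 mm)

Aspect ratio 250/176 ≈ 1.420 — close to the ISO √2 ≈ 1.414.
In the B-series (B0 = 1000 × 1414 mm): B5 = 176 × 250 mm.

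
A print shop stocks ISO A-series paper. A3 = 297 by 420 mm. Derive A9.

37 × 52 mm

A4: ⌊420/2⌋ × 297 = 210 × 297 mm
A5: ⌊297/2⌋ × 210 = 148 × 210 mm
A6: ⌊210/2⌋ × 148 = 105 × 148 mm
A7: ⌊148/2⌋ × 105 = 74 × 105 mm
A8: ⌊105/2⌋ × 74 = 52 × 74 mm
A9: ⌊74/2⌋ × 52 = 37 × 52 mm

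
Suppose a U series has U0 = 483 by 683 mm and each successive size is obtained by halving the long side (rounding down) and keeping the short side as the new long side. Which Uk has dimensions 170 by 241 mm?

U3

U0: 483 × 683 mm
U1: 341 × 483 mm
U2: 241 × 341 mm
U3: 170 × 241 mm
U4: 120 × 170 mm
→ matches U3.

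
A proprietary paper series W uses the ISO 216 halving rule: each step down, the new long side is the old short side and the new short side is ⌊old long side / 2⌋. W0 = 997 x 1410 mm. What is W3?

352 × 498 mm

W1: ⌊1410/2⌋ × 997 = 705 × 997 mm
W2: ⌊997/2⌋ × 705 = 498 × 705 mm
W3: ⌊705/2⌋ × 498 = 352 × 498 mm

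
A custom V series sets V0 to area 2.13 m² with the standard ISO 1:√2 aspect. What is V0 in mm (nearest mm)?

1227 × 1736 mm

Let the short side be w mm. Then w · w√2 = 2.13 m² = 2,130,000 mm².
w² = 2,130,000/√2, so w ≈ 1227.2 mm; long side = w√2 ≈ 1735.6 mm.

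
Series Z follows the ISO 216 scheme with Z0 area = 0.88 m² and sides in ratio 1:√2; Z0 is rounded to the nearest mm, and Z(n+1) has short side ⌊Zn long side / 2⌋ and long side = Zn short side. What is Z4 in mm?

Let Z0's short side be w mm. w · w√2 = 0.88 m² = 880,000 mm², so w ≈ 788.8 mm and w√2 ≈ 1115.6 mm → Z0 = 789 × 1116 mm.
Z1: ⌊1116/2⌋ × 789 = 558 × 789 mm
Z2: ⌊789/2⌋ × 558 = 394 × 558 mm
Z3: ⌊558/2⌋ × 394 = 279 × 394 mm
Z4: ⌊394/2⌋ × 279 = 197 × 279 mm

197 × 279 mm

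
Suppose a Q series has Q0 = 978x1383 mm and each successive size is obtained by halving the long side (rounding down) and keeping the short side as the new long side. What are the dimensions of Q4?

244 × 345 mm

Q1 = 691 × 978 mm (from Q0 by 1 halving).
Q2: ⌊978/2⌋ × 691 = 489 × 691 mm
Q3: ⌊691/2⌋ × 489 = 345 × 489 mm
Q4: ⌊489/2⌋ × 345 = 244 × 345 mm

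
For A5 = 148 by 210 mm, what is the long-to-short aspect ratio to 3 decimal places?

1.419

210 / 148 = 1.419
ISO 216 targets √2 ≈ 1.414; the +0.005 deviation is from mm rounding.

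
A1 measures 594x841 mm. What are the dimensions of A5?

A2: ⌊841/2⌋ × 594 = 420 × 594 mm
A3: ⌊594/2⌋ × 420 = 297 × 420 mm
A4: ⌊420/2⌋ × 297 = 210 × 297 mm
A5: ⌊297/2⌋ × 210 = 148 × 210 mm

148 × 210 mm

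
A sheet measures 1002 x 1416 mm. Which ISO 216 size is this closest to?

B0 (1000 × 1414 mm)

Aspect ratio 1416/1002 ≈ 1.413 — close to the ISO √2 ≈ 1.414.
In the B-series (B0 = 1000 × 1414 mm): B0 = 1000 × 1414 mm.
Off by 4 mm total — nearest standard size.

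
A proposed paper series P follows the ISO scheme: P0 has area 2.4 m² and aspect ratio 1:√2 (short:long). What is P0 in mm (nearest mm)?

Let the short side be w mm. Then w · w√2 = 2.4 m² = 2,400,000 mm².
w² = 2,400,000/√2, so w ≈ 1302.7 mm; long side = w√2 ≈ 1842.3 mm.

1303 × 1842 mm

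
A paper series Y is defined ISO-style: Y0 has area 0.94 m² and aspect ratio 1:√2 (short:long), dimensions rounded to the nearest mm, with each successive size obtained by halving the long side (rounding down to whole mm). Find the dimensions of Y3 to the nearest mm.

288 × 407 mm

Let Y0's short side be w mm. w · w√2 = 0.94 m² = 940,000 mm², so w ≈ 815.3 mm and w√2 ≈ 1153.0 mm → Y0 = 815 × 1153 mm.
Y1: ⌊1153/2⌋ × 815 = 576 × 815 mm
Y2: ⌊815/2⌋ × 576 = 407 × 576 mm
Y3: ⌊576/2⌋ × 407 = 288 × 407 mm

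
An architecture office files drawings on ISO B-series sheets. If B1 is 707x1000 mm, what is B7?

88 × 125 mm

B2: ⌊1000/2⌋ × 707 = 500 × 707 mm
B3: ⌊707/2⌋ × 500 = 353 × 500 mm
B4: ⌊500/2⌋ × 353 = 250 × 353 mm
B5: ⌊353/2⌋ × 250 = 176 × 250 mm
B6: ⌊250/2⌋ × 176 = 125 × 176 mm
B7: ⌊176/2⌋ × 125 = 88 × 125 mm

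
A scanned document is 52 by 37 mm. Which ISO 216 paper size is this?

Aspect ratio 52/37 ≈ 1.405 — close to the ISO √2 ≈ 1.414.
In the A-series (A0 area = 1 m²): A9 = 37 × 52 mm.

A9 (37 × 52 mm)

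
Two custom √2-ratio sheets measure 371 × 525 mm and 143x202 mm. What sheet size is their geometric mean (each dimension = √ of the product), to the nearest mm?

Short side: √(371 · 143) = √53053 ≈ 230.3 → 230 mm
Long side: √(525 · 202) = √106050 ≈ 325.7 → 326 mm

230 × 326 mm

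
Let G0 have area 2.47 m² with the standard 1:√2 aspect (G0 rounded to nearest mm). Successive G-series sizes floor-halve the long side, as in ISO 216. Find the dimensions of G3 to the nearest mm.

Let G0's short side be w mm. w · w√2 = 2.47 m² = 2,470,000 mm², so w ≈ 1321.6 mm and w√2 ≈ 1869.0 mm → G0 = 1322 × 1869 mm.
G1: ⌊1869/2⌋ × 1322 = 934 × 1322 mm
G2: ⌊1322/2⌋ × 934 = 661 × 934 mm
G3: ⌊934/2⌋ × 661 = 467 × 661 mm

467 × 661 mm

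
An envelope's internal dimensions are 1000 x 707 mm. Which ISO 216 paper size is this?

B1 (707 × 1000 mm)

Aspect ratio 1000/707 ≈ 1.414 — close to the ISO √2 ≈ 1.414.
In the B-series (B0 = 1000 × 1414 mm): B1 = 707 × 1000 mm.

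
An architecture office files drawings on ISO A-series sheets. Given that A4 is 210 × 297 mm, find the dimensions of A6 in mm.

105 × 148 mm

A5: ⌊297/2⌋ × 210 = 148 × 210 mm
A6: ⌊210/2⌋ × 148 = 105 × 148 mm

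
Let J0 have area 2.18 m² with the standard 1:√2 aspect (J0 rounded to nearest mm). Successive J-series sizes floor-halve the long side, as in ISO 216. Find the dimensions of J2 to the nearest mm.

Let J0's short side be w mm. w · w√2 = 2.18 m² = 2,180,000 mm², so w ≈ 1241.6 mm and w√2 ≈ 1755.8 mm → J0 = 1242 × 1756 mm.
J1: ⌊1756/2⌋ × 1242 = 878 × 1242 mm
J2: ⌊1242/2⌋ × 878 = 621 × 878 mm

621 × 878 mm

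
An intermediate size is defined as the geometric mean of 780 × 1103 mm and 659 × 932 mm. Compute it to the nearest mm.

717 × 1014 mm

Short side: √(780 · 659) = √514020 ≈ 717.0 → 717 mm
Long side: √(1103 · 932) = √1027996 ≈ 1013.9 → 1014 mm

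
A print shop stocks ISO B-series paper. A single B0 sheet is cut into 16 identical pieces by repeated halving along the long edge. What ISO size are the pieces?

16 = 2^4, so 4 halving steps.
B0 → B1 → … → B4 after 4 steps.

B4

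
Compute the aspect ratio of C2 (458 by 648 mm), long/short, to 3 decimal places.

648 / 458 = 1.415
Matches √2 ≈ 1.414 — the ISO 216 defining ratio.

1.415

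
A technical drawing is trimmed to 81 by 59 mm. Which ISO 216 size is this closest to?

C8 (57 × 81 mm)

Aspect ratio 81/59 ≈ 1.373 (ISO target is √2 ≈ 1.414).
In the C-series (envelope sizes, between A and B): C8 = 57 × 81 mm.
Off by 2 mm total — nearest standard size.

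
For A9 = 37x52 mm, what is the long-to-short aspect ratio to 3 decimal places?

52 / 37 = 1.405
ISO 216 targets √2 ≈ 1.414; the -0.009 deviation is from mm rounding.

1.405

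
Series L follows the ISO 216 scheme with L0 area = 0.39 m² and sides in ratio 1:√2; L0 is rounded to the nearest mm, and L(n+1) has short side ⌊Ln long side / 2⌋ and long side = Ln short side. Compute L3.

185 × 262 mm

Let L0's short side be w mm. w · w√2 = 0.39 m² = 390,000 mm², so w ≈ 525.1 mm and w√2 ≈ 742.7 mm → L0 = 525 × 743 mm.
L1: ⌊743/2⌋ × 525 = 371 × 525 mm
L2: ⌊525/2⌋ × 371 = 262 × 371 mm
L3: ⌊371/2⌋ × 262 = 185 × 262 mm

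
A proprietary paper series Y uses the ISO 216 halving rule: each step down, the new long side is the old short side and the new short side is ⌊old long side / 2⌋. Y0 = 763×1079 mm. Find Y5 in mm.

134 × 190 mm

Y1: ⌊1079/2⌋ × 763 = 539 × 763 mm
Y2: ⌊763/2⌋ × 539 = 381 × 539 mm
Y3: ⌊539/2⌋ × 381 = 269 × 381 mm
Y4: ⌊381/2⌋ × 269 = 190 × 269 mm
Y5: ⌊269/2⌋ × 190 = 134 × 190 mm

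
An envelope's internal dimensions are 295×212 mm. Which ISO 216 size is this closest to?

Aspect ratio 295/212 ≈ 1.392 (ISO target is √2 ≈ 1.414).
In the A-series (A0 area = 1 m²): A4 = 210 × 297 mm.
Off by 4 mm total — nearest standard size.

A4 (210 × 297 mm)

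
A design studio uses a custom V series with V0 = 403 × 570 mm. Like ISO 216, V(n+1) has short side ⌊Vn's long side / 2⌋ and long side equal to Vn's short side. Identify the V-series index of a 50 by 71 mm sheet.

V0: 403 × 570 mm
V1: 285 × 403 mm
V2: 201 × 285 mm
V3: 142 × 201 mm
V4: 100 × 142 mm
V5: 71 × 100 mm
V6: 50 × 71 mm
V7: 35 × 50 mm
→ matches V6.

V6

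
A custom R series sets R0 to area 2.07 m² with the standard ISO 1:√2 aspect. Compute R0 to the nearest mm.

1210 × 1711 mm

Let the short side be w mm. Then w · w√2 = 2.07 m² = 2,070,000 mm².
w² = 2,070,000/√2, so w ≈ 1209.8 mm; long side = w√2 ≈ 1711.0 mm.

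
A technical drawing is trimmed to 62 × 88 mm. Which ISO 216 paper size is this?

B8 (62 × 88 mm)

Aspect ratio 88/62 ≈ 1.419 — close to the ISO √2 ≈ 1.414.
In the B-series (B0 = 1000 × 1414 mm): B8 = 62 × 88 mm.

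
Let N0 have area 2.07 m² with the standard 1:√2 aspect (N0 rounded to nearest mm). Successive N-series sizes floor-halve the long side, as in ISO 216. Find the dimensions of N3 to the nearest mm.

427 × 605 mm

Let N0's short side be w mm. w · w√2 = 2.07 m² = 2,070,000 mm², so w ≈ 1209.8 mm and w√2 ≈ 1711.0 mm → N0 = 1210 × 1711 mm.
N1: ⌊1711/2⌋ × 1210 = 855 × 1210 mm
N2: ⌊1210/2⌋ × 855 = 605 × 855 mm
N3: ⌊855/2⌋ × 605 = 427 × 605 mm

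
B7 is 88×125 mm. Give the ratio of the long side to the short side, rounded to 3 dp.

125 / 88 = 1.420
ISO 216 targets √2 ≈ 1.414; the +0.006 deviation is from mm rounding.

1.420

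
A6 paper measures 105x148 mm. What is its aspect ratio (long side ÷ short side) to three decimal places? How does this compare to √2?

148 / 105 = 1.410
ISO 216 targets √2 ≈ 1.414; the -0.005 deviation is from mm rounding.

1.410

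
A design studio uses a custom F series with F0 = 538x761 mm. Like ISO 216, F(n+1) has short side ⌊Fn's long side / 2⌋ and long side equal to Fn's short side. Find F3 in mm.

F1: ⌊761/2⌋ × 538 = 380 × 538 mm
F2: ⌊538/2⌋ × 380 = 269 × 380 mm
F3: ⌊380/2⌋ × 269 = 190 × 269 mm

190 × 269 mm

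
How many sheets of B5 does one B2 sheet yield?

8

B2 = 500 × 707 mm; B5 = 176 × 250 mm.
Each halving step doubles the count; 3 steps from B2 to B5.
2^3 = 8.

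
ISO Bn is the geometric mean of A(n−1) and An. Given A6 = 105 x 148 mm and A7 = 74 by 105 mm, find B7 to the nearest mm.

88 × 125 mm

Short side: √(105 · 74) = √7770 ≈ 88.1 → 88 mm
Long side: √(148 · 105) = √15540 ≈ 124.7 → 125 mm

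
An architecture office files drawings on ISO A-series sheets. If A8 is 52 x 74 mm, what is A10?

A9: ⌊74/2⌋ × 52 = 37 × 52 mm
A10: ⌊52/2⌋ × 37 = 26 × 37 mm

26 × 37 mm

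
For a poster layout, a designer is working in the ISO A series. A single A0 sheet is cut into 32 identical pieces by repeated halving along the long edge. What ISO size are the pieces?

A5

32 = 2^5, so 5 halving steps.
A0 → A1 → … → A5 after 5 steps.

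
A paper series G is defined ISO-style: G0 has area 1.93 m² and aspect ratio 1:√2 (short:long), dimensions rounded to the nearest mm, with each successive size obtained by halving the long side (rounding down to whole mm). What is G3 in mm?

413 × 584 mm

Let G0's short side be w mm. w · w√2 = 1.93 m² = 1,930,000 mm², so w ≈ 1168.2 mm and w√2 ≈ 1652.1 mm → G0 = 1168 × 1652 mm.
G1: ⌊1652/2⌋ × 1168 = 826 × 1168 mm
G2: ⌊1168/2⌋ × 826 = 584 × 826 mm
G3: ⌊826/2⌋ × 584 = 413 × 584 mm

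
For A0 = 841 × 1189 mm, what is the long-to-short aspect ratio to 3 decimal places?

1189 / 841 = 1.414
Matches √2 ≈ 1.414 — the ISO 216 defining ratio.

1.414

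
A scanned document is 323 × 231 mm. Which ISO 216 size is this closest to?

C4 (229 × 324 mm)

Aspect ratio 323/231 ≈ 1.398 (ISO target is √2 ≈ 1.414).
In the C-series (envelope sizes, between A and B): C4 = 229 × 324 mm.
Off by 3 mm total — nearest standard size.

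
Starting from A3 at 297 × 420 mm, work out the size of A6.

A4: ⌊420/2⌋ × 297 = 210 × 297 mm
A5: ⌊297/2⌋ × 210 = 148 × 210 mm
A6: ⌊210/2⌋ × 148 = 105 × 148 mm

105 × 148 mm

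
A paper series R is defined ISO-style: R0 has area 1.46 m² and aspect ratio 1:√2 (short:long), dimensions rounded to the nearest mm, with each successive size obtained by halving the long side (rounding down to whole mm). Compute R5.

Let R0's short side be w mm. w · w√2 = 1.46 m² = 1,460,000 mm², so w ≈ 1016.1 mm and w√2 ≈ 1436.9 mm → R0 = 1016 × 1437 mm.
R1: ⌊1437/2⌋ × 1016 = 718 × 1016 mm
R2: ⌊1016/2⌋ × 718 = 508 × 718 mm
R3: ⌊718/2⌋ × 508 = 359 × 508 mm
R4: ⌊508/2⌋ × 359 = 254 × 359 mm
R5: ⌊359/2⌋ × 254 = 179 × 254 mm

179 × 254 mm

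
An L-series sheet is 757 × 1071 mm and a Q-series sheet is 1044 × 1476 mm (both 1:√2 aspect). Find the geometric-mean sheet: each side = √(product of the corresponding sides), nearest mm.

Short side: √(757 · 1044) = √790308 ≈ 889.0 → 889 mm
Long side: √(1071 · 1476) = √1580796 ≈ 1257.3 → 1257 mm

889 × 1257 mm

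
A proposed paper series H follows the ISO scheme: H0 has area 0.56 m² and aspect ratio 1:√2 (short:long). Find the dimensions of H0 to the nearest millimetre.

Let the short side be w mm. Then w · w√2 = 0.56 m² = 560,000 mm².
w² = 560,000/√2, so w ≈ 629.3 mm; long side = w√2 ≈ 889.9 mm.

629 × 890 mm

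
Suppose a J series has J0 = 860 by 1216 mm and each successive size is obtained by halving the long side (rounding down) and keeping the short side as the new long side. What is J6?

J1: ⌊1216/2⌋ × 860 = 608 × 860 mm
J2: ⌊860/2⌋ × 608 = 430 × 608 mm
J3: ⌊608/2⌋ × 430 = 304 × 430 mm
J4: ⌊430/2⌋ × 304 = 215 × 304 mm
J5: ⌊304/2⌋ × 215 = 152 × 215 mm
J6: ⌊215/2⌋ × 152 = 107 × 152 mm

107 × 152 mm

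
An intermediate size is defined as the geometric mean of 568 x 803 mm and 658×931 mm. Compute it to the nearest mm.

611 × 865 mm

Short side: √(568 · 658) = √373744 ≈ 611.3 → 611 mm
Long side: √(803 · 931) = √747593 ≈ 864.6 → 865 mm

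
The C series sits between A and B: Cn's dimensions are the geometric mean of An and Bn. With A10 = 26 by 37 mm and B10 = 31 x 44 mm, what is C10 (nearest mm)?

Short side: √(26 · 31) = √806 ≈ 28.4 → 28 mm
Long side: √(37 · 44) = √1628 ≈ 40.3 → 40 mm

28 × 40 mm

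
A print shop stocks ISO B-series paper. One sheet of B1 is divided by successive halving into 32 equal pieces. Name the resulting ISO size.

B6

32 = 2^5, so 5 halving steps.
B1 → B2 → … → B6 after 5 steps.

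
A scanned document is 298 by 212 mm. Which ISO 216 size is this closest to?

Aspect ratio 298/212 ≈ 1.406 — close to the ISO √2 ≈ 1.414.
In the A-series (A0 area = 1 m²): A4 = 210 × 297 mm.
Off by 3 mm total — nearest standard size.

A4 (210 × 297 mm)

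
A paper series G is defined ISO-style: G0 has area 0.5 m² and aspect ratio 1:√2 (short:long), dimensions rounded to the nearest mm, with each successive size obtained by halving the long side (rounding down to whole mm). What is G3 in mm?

Let G0's short side be w mm. w · w√2 = 0.5 m² = 500,000 mm², so w ≈ 594.6 mm and w√2 ≈ 840.9 mm → G0 = 595 × 841 mm.
G1: ⌊841/2⌋ × 595 = 420 × 595 mm
G2: ⌊595/2⌋ × 420 = 297 × 420 mm
G3: ⌊420/2⌋ × 297 = 210 × 297 mm

210 × 297 mm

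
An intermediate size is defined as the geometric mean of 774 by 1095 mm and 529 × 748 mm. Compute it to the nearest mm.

640 × 905 mm

Short side: √(774 · 529) = √409446 ≈ 639.9 → 640 mm
Long side: √(1095 · 748) = √819060 ≈ 905.0 → 905 mm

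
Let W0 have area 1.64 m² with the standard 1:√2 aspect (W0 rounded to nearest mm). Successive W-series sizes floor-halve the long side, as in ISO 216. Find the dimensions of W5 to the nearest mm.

Let W0's short side be w mm. w · w√2 = 1.64 m² = 1,640,000 mm², so w ≈ 1076.9 mm and w√2 ≈ 1522.9 mm → W0 = 1077 × 1523 mm.
W1: ⌊1523/2⌋ × 1077 = 761 × 1077 mm
W2: ⌊1077/2⌋ × 761 = 538 × 761 mm
W3: ⌊761/2⌋ × 538 = 380 × 538 mm
W4: ⌊538/2⌋ × 380 = 269 × 380 mm
W5: ⌊380/2⌋ × 269 = 190 × 269 mm

190 × 269 mm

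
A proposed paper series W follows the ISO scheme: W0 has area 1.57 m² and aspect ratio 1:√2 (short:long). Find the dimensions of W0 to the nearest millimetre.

1054 × 1490 mm

Let the short side be w mm. Then w · w√2 = 1.57 m² = 1,570,000 mm².
w² = 1,570,000/√2, so w ≈ 1053.6 mm; long side = w√2 ≈ 1490.1 mm.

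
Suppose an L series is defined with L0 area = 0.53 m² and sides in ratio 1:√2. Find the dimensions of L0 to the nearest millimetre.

612 × 866 mm

Let the short side be w mm. Then w · w√2 = 0.53 m² = 530,000 mm².
w² = 530,000/√2, so w ≈ 612.2 mm; long side = w√2 ≈ 865.8 mm.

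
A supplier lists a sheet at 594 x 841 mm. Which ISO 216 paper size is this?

A1 (594 × 841 mm)

Aspect ratio 841/594 ≈ 1.416 — close to the ISO √2 ≈ 1.414.
In the A-series (A0 area = 1 m²): A1 = 594 × 841 mm.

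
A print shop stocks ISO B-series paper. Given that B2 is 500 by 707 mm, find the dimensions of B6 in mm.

B3: ⌊707/2⌋ × 500 = 353 × 500 mm
B4: ⌊500/2⌋ × 353 = 250 × 353 mm
B5: ⌊353/2⌋ × 250 = 176 × 250 mm
B6: ⌊250/2⌋ × 176 = 125 × 176 mm

125 × 176 mm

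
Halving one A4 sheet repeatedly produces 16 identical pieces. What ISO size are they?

16 = 2^4, so 4 halving steps.
A4 → A5 → … → A8 after 4 steps.

A8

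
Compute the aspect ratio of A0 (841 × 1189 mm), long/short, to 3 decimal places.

1.414

1189 / 841 = 1.414
Matches √2 ≈ 1.414 — the ISO 216 defining ratio.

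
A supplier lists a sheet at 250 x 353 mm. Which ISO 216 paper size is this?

Aspect ratio 353/250 ≈ 1.412 — close to the ISO √2 ≈ 1.414.
In the B-series (B0 = 1000 × 1414 mm): B4 = 250 × 353 mm.

B4 (250 × 353 mm)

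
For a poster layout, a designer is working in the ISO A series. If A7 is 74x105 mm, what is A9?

37 × 52 mm

A8: ⌊105/2⌋ × 74 = 52 × 74 mm
A9: ⌊74/2⌋ × 52 = 37 × 52 mm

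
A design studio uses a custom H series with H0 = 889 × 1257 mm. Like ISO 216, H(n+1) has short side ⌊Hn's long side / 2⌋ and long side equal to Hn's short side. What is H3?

314 × 444 mm

H1: ⌊1257/2⌋ × 889 = 628 × 889 mm
H2: ⌊889/2⌋ × 628 = 444 × 628 mm
H3: ⌊628/2⌋ × 444 = 314 × 444 mm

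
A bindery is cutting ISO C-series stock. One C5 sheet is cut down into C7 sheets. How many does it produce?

C5 = 162 × 229 mm; C7 = 81 × 114 mm.
Each halving step doubles the count; 2 steps from C5 to C7.
2^2 = 4.

4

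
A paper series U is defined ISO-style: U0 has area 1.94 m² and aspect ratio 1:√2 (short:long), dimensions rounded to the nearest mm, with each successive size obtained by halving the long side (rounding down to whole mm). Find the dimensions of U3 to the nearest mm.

414 × 585 mm

Let U0's short side be w mm. w · w√2 = 1.94 m² = 1,940,000 mm², so w ≈ 1171.2 mm and w√2 ≈ 1656.4 mm → U0 = 1171 × 1656 mm.
U1: ⌊1656/2⌋ × 1171 = 828 × 1171 mm
U2: ⌊1171/2⌋ × 828 = 585 × 828 mm
U3: ⌊828/2⌋ × 585 = 414 × 585 mm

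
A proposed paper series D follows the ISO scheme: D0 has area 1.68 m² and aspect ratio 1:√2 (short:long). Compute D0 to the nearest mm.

1090 × 1541 mm

Let the short side be w mm. Then w · w√2 = 1.68 m² = 1,680,000 mm².
w² = 1,680,000/√2, so w ≈ 1089.9 mm; long side = w√2 ≈ 1541.4 mm.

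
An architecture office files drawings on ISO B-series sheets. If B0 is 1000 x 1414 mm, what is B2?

500 × 707 mm

B1: ⌊1414/2⌋ × 1000 = 707 × 1000 mm
B2: ⌊1000/2⌋ × 707 = 500 × 707 mm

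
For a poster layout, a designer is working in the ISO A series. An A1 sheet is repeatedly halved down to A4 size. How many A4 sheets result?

A1 = 594 × 841 mm; A4 = 210 × 297 mm.
Each halving step doubles the count; 3 steps from A1 to A4.
2^3 = 8.

8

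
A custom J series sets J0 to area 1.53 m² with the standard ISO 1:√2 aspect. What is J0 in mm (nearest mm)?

Let the short side be w mm. Then w · w√2 = 1.53 m² = 1,530,000 mm².
w² = 1,530,000/√2, so w ≈ 1040.1 mm; long side = w√2 ≈ 1471.0 mm.

1040 × 1471 mm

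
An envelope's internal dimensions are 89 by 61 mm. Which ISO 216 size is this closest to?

B8 (62 × 88 mm)

Aspect ratio 89/61 ≈ 1.459 (ISO target is √2 ≈ 1.414).
In the B-series (B0 = 1000 × 1414 mm): B8 = 62 × 88 mm.
Off by 2 mm total — nearest standard size.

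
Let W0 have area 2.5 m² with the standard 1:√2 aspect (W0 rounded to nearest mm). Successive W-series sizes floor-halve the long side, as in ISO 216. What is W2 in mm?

665 × 940 mm

Let W0's short side be w mm. w · w√2 = 2.5 m² = 2,500,000 mm², so w ≈ 1329.6 mm and w√2 ≈ 1880.3 mm → W0 = 1330 × 1880 mm.
W1: ⌊1880/2⌋ × 1330 = 940 × 1330 mm
W2: ⌊1330/2⌋ × 940 = 665 × 940 mm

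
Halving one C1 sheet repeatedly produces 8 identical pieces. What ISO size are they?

8 = 2^3, so 3 halving steps.
C1 → C2 → … → C4 after 3 steps.

C4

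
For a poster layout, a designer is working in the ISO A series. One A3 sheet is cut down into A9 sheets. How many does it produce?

Each ISO step halves the sheet: 1 × A3 → 2 × A4 → 4 × A5 → 8 × A6 → …
From A3 to A9 is 6 halving steps: 2^6 = 64.

64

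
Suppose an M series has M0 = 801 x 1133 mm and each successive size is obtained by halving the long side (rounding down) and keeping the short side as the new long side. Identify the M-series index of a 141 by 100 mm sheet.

M6

M0: 801 × 1133 mm
M1: 566 × 801 mm
M2: 400 × 566 mm
M3: 283 × 400 mm
M4: 200 × 283 mm
M5: 141 × 200 mm
M6: 100 × 141 mm
M7: 70 × 100 mm
→ matches M6.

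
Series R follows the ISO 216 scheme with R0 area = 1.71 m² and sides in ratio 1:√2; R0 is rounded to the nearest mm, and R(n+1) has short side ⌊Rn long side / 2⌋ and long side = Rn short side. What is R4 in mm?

275 × 388 mm

Let R0's short side be w mm. w · w√2 = 1.71 m² = 1,710,000 mm², so w ≈ 1099.6 mm and w√2 ≈ 1555.1 mm → R0 = 1100 × 1555 mm.
R1: ⌊1555/2⌋ × 1100 = 777 × 1100 mm
R2: ⌊1100/2⌋ × 777 = 550 × 777 mm
R3: ⌊777/2⌋ × 550 = 388 × 550 mm
R4: ⌊550/2⌋ × 388 = 275 × 388 mm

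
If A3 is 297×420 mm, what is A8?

52 × 74 mm

A4: ⌊420/2⌋ × 297 = 210 × 297 mm
A5: ⌊297/2⌋ × 210 = 148 × 210 mm
A6: ⌊210/2⌋ × 148 = 105 × 148 mm
A7: ⌊148/2⌋ × 105 = 74 × 105 mm
A8: ⌊105/2⌋ × 74 = 52 × 74 mm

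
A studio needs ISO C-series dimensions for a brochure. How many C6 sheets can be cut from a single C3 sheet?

8

Each ISO step halves the sheet: 1 × C3 → 2 × C4 → 4 × C5 → 8 × C6
From C3 to C6 is 3 halving steps: 2^3 = 8.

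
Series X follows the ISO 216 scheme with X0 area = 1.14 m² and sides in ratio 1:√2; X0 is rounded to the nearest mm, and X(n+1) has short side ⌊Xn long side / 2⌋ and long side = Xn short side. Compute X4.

Let X0's short side be w mm. w · w√2 = 1.14 m² = 1,140,000 mm², so w ≈ 897.8 mm and w√2 ≈ 1269.7 mm → X0 = 898 × 1270 mm.
X1: ⌊1270/2⌋ × 898 = 635 × 898 mm
X2: ⌊898/2⌋ × 635 = 449 × 635 mm
X3: ⌊635/2⌋ × 449 = 317 × 449 mm
X4: ⌊449/2⌋ × 317 = 224 × 317 mm

224 × 317 mm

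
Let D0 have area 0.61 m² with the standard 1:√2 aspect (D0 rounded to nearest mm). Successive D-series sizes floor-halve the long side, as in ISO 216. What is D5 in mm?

116 × 164 mm

Let D0's short side be w mm. w · w√2 = 0.61 m² = 610,000 mm², so w ≈ 656.8 mm and w√2 ≈ 928.8 mm → D0 = 657 × 929 mm.
D1: ⌊929/2⌋ × 657 = 464 × 657 mm
D2: ⌊657/2⌋ × 464 = 328 × 464 mm
D3: ⌊464/2⌋ × 328 = 232 × 328 mm
D4: ⌊328/2⌋ × 232 = 164 × 232 mm
D5: ⌊232/2⌋ × 164 = 116 × 164 mm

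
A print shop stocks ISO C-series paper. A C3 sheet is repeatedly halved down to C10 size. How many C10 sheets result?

128

Each ISO step halves the sheet: 1 × C3 → 2 × C4 → 4 × C5 → 8 × C6 → …
From C3 to C10 is 7 halving steps: 2^7 = 128.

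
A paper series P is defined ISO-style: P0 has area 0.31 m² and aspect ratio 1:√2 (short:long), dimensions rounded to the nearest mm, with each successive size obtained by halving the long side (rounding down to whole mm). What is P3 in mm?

165 × 234 mm

Let P0's short side be w mm. w · w√2 = 0.31 m² = 310,000 mm², so w ≈ 468.2 mm and w√2 ≈ 662.1 mm → P0 = 468 × 662 mm.
P1: ⌊662/2⌋ × 468 = 331 × 468 mm
P2: ⌊468/2⌋ × 331 = 234 × 331 mm
P3: ⌊331/2⌋ × 234 = 165 × 234 mm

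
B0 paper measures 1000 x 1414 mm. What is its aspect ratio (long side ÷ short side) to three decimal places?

1.414

1414 / 1000 = 1.414
Matches √2 ≈ 1.414 — the ISO 216 defining ratio.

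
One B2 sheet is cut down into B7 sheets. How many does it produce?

32

Each ISO step halves the sheet: 1 × B2 → 2 × B3 → 4 × B4 → 8 × B5 → …
From B2 to B7 is 5 halving steps: 2^5 = 32.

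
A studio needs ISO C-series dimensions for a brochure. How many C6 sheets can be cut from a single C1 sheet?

32

C1 = 648 × 917 mm; C6 = 114 × 162 mm.
Each halving step doubles the count; 5 steps from C1 to C6.
2^5 = 32.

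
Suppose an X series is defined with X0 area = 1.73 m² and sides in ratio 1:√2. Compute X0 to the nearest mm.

Let the short side be w mm. Then w · w√2 = 1.73 m² = 1,730,000 mm².
w² = 1,730,000/√2, so w ≈ 1106.0 mm; long side = w√2 ≈ 1564.2 mm.

1106 × 1564 mm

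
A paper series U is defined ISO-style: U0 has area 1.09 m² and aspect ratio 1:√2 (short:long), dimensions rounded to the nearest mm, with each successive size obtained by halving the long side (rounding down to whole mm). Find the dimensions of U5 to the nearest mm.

Let U0's short side be w mm. w · w√2 = 1.09 m² = 1,090,000 mm², so w ≈ 877.9 mm and w√2 ≈ 1241.6 mm → U0 = 878 × 1242 mm.
U1: ⌊1242/2⌋ × 878 = 621 × 878 mm
U2: ⌊878/2⌋ × 621 = 439 × 621 mm
U3: ⌊621/2⌋ × 439 = 310 × 439 mm
U4: ⌊439/2⌋ × 310 = 219 × 310 mm
U5: ⌊310/2⌋ × 219 = 155 × 219 mm

155 × 219 mm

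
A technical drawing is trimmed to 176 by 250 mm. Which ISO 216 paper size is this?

Aspect ratio 250/176 ≈ 1.420 — close to the ISO √2 ≈ 1.414.
In the B-series (B0 = 1000 × 1414 mm): B5 = 176 × 250 mm.

B5 (176 × 250 mm)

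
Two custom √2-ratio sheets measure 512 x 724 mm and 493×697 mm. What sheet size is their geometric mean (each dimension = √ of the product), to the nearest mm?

502 × 710 mm

Short side: √(512 · 493) = √252416 ≈ 502.4 → 502 mm
Long side: √(724 · 697) = √504628 ≈ 710.4 → 710 mm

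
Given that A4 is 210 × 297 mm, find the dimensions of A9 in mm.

37 × 52 mm

A5: ⌊297/2⌋ × 210 = 148 × 210 mm
A6: ⌊210/2⌋ × 148 = 105 × 148 mm
A7: ⌊148/2⌋ × 105 = 74 × 105 mm
A8: ⌊105/2⌋ × 74 = 52 × 74 mm
A9: ⌊74/2⌋ × 52 = 37 × 52 mm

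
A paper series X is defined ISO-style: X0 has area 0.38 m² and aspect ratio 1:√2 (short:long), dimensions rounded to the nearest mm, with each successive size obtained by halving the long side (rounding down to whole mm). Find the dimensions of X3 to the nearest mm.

183 × 259 mm

Let X0's short side be w mm. w · w√2 = 0.38 m² = 380,000 mm², so w ≈ 518.4 mm and w√2 ≈ 733.1 mm → X0 = 518 × 733 mm.
X1: ⌊733/2⌋ × 518 = 366 × 518 mm
X2: ⌊518/2⌋ × 366 = 259 × 366 mm
X3: ⌊366/2⌋ × 259 = 183 × 259 mm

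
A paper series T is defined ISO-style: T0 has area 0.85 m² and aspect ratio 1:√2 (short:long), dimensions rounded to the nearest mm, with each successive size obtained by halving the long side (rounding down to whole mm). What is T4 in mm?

193 × 274 mm

Let T0's short side be w mm. w · w√2 = 0.85 m² = 850,000 mm², so w ≈ 775.3 mm and w√2 ≈ 1096.4 mm → T0 = 775 × 1096 mm.
T1: ⌊1096/2⌋ × 775 = 548 × 775 mm
T2: ⌊775/2⌋ × 548 = 387 × 548 mm
T3: ⌊548/2⌋ × 387 = 274 × 387 mm
T4: ⌊387/2⌋ × 274 = 193 × 274 mm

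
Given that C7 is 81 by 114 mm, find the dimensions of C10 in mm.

28 × 40 mm

C8: ⌊114/2⌋ × 81 = 57 × 81 mm
C9: ⌊81/2⌋ × 57 = 40 × 57 mm
C10: ⌊57/2⌋ × 40 = 28 × 40 mm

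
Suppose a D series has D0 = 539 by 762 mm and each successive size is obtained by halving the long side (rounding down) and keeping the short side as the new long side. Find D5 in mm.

95 × 134 mm

D1: ⌊762/2⌋ × 539 = 381 × 539 mm
D2: ⌊539/2⌋ × 381 = 269 × 381 mm
D3: ⌊381/2⌋ × 269 = 190 × 269 mm
D4: ⌊269/2⌋ × 190 = 134 × 190 mm
D5: ⌊190/2⌋ × 134 = 95 × 134 mm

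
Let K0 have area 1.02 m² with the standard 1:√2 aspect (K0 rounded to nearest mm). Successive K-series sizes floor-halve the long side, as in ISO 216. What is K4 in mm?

Let K0's short side be w mm. w · w√2 = 1.02 m² = 1,020,000 mm², so w ≈ 849.3 mm and w√2 ≈ 1201.0 mm → K0 = 849 × 1201 mm.
K1: ⌊1201/2⌋ × 849 = 600 × 849 mm
K2: ⌊849/2⌋ × 600 = 424 × 600 mm
K3: ⌊600/2⌋ × 424 = 300 × 424 mm
K4: ⌊424/2⌋ × 300 = 212 × 300 mm

212 × 300 mm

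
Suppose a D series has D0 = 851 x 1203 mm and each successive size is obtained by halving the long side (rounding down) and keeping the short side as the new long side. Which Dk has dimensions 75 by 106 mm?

D0: 851 × 1203 mm
D1: 601 × 851 mm
D2: 425 × 601 mm
D3: 300 × 425 mm
D4: 212 × 300 mm
D5: 150 × 212 mm
D6: 106 × 150 mm
D7: 75 × 106 mm
D8: 53 × 75 mm
→ matches D7.

D7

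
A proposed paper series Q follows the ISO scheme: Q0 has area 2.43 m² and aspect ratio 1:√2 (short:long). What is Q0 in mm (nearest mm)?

1311 × 1854 mm

Let the short side be w mm. Then w · w√2 = 2.43 m² = 2,430,000 mm².
w² = 2,430,000/√2, so w ≈ 1310.8 mm; long side = w√2 ≈ 1853.8 mm.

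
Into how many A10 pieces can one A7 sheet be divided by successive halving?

8

Each ISO step halves the sheet: 1 × A7 → 2 × A8 → 4 × A9 → 8 × A10
From A7 to A10 is 3 halving steps: 2^3 = 8.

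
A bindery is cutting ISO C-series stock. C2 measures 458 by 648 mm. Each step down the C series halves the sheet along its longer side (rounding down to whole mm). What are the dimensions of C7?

C3: ⌊648/2⌋ × 458 = 324 × 458 mm
C4: ⌊458/2⌋ × 324 = 229 × 324 mm
C5: ⌊324/2⌋ × 229 = 162 × 229 mm
C6: ⌊229/2⌋ × 162 = 114 × 162 mm
C7: ⌊162/2⌋ × 114 = 81 × 114 mm

81 × 114 mm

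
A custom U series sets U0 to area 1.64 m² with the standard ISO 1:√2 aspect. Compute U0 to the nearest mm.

Let the short side be w mm. Then w · w√2 = 1.64 m² = 1,640,000 mm².
w² = 1,640,000/√2, so w ≈ 1076.9 mm; long side = w√2 ≈ 1522.9 mm.

1077 × 1523 mm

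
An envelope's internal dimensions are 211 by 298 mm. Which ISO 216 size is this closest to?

Aspect ratio 298/211 ≈ 1.412 — close to the ISO √2 ≈ 1.414.
In the A-series (A0 area = 1 m²): A4 = 210 × 297 mm.
Off by 2 mm total — nearest standard size.

A4 (210 × 297 mm)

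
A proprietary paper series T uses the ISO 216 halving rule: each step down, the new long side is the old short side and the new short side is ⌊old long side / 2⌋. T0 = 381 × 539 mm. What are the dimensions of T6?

47 × 67 mm

T1 = 269 × 381 mm (from T0 by 1 halving).
T2: ⌊381/2⌋ × 269 = 190 × 269 mm
T3: ⌊269/2⌋ × 190 = 134 × 190 mm
T4: ⌊190/2⌋ × 134 = 95 × 134 mm
T5: ⌊134/2⌋ × 95 = 67 × 95 mm
T6: ⌊95/2⌋ × 67 = 47 × 67 mm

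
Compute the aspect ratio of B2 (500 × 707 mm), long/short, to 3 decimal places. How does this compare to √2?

1.414

707 / 500 = 1.414
Matches √2 ≈ 1.414 — the ISO 216 defining ratio.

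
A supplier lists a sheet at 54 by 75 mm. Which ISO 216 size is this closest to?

Aspect ratio 75/54 ≈ 1.389 (ISO target is √2 ≈ 1.414).
In the A-series (A0 area = 1 m²): A8 = 52 × 74 mm.
Off by 3 mm total — nearest standard size.

A8 (52 × 74 mm)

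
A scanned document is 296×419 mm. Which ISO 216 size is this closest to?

Aspect ratio 419/296 ≈ 1.416 — close to the ISO √2 ≈ 1.414.
In the A-series (A0 area = 1 m²): A3 = 297 × 420 mm.
Off by 2 mm total — nearest standard size.

A3 (297 × 420 mm)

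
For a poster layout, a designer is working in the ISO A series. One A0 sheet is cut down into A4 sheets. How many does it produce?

A0 = 841 × 1189 mm; A4 = 210 × 297 mm.
Each halving step doubles the count; 4 steps from A0 to A4.
2^4 = 16.

16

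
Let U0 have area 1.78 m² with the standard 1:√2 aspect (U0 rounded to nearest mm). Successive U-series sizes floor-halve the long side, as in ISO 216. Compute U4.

280 × 396 mm

Let U0's short side be w mm. w · w√2 = 1.78 m² = 1,780,000 mm², so w ≈ 1121.9 mm and w√2 ≈ 1586.6 mm → U0 = 1122 × 1587 mm.
U1: ⌊1587/2⌋ × 1122 = 793 × 1122 mm
U2: ⌊1122/2⌋ × 793 = 561 × 793 mm
U3: ⌊793/2⌋ × 561 = 396 × 561 mm
U4: ⌊561/2⌋ × 396 = 280 × 396 mm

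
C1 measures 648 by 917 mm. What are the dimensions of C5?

C2: ⌊917/2⌋ × 648 = 458 × 648 mm
C3: ⌊648/2⌋ × 458 = 324 × 458 mm
C4: ⌊458/2⌋ × 324 = 229 × 324 mm
C5: ⌊324/2⌋ × 229 = 162 × 229 mm

162 × 229 mm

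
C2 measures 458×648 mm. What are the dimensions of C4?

229 × 324 mm

C3: ⌊648/2⌋ × 458 = 324 × 458 mm
C4: ⌊458/2⌋ × 324 = 229 × 324 mm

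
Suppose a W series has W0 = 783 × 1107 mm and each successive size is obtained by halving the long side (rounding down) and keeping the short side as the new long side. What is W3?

276 × 391 mm

W1: ⌊1107/2⌋ × 783 = 553 × 783 mm
W2: ⌊783/2⌋ × 553 = 391 × 553 mm
W3: ⌊553/2⌋ × 391 = 276 × 391 mm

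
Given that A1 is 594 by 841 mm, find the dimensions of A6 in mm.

A2: ⌊841/2⌋ × 594 = 420 × 594 mm
A3: ⌊594/2⌋ × 420 = 297 × 420 mm
A4: ⌊420/2⌋ × 297 = 210 × 297 mm
A5: ⌊297/2⌋ × 210 = 148 × 210 mm
A6: ⌊210/2⌋ × 148 = 105 × 148 mm

105 × 148 mm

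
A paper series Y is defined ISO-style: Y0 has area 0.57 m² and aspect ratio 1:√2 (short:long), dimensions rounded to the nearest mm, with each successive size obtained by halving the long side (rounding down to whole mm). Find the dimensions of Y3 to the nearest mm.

224 × 317 mm

Let Y0's short side be w mm. w · w√2 = 0.57 m² = 570,000 mm², so w ≈ 634.9 mm and w√2 ≈ 897.8 mm → Y0 = 635 × 898 mm.
Y1: ⌊898/2⌋ × 635 = 449 × 635 mm
Y2: ⌊635/2⌋ × 449 = 317 × 449 mm
Y3: ⌊449/2⌋ × 317 = 224 × 317 mm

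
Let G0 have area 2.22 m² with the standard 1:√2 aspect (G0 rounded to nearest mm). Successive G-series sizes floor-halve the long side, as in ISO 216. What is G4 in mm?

313 × 443 mm

Let G0's short side be w mm. w · w√2 = 2.22 m² = 2,220,000 mm², so w ≈ 1252.9 mm and w√2 ≈ 1771.9 mm → G0 = 1253 × 1772 mm.
G1: ⌊1772/2⌋ × 1253 = 886 × 1253 mm
G2: ⌊1253/2⌋ × 886 = 626 × 886 mm
G3: ⌊886/2⌋ × 626 = 443 × 626 mm
G4: ⌊626/2⌋ × 443 = 313 × 443 mm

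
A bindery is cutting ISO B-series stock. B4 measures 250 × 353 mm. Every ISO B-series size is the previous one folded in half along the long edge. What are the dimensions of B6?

B5: ⌊353/2⌋ × 250 = 176 × 250 mm
B6: ⌊250/2⌋ × 176 = 125 × 176 mm

125 × 176 mm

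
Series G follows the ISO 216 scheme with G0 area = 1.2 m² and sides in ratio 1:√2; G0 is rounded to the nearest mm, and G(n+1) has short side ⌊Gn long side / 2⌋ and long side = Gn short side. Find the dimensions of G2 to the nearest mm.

Let G0's short side be w mm. w · w√2 = 1.2 m² = 1,200,000 mm², so w ≈ 921.2 mm and w√2 ≈ 1302.7 mm → G0 = 921 × 1303 mm.
G1: ⌊1303/2⌋ × 921 = 651 × 921 mm
G2: ⌊921/2⌋ × 651 = 460 × 651 mm

460 × 651 mm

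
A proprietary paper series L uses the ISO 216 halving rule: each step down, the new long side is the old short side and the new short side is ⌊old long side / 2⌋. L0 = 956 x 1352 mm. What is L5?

169 × 239 mm

L1: ⌊1352/2⌋ × 956 = 676 × 956 mm
L2: ⌊956/2⌋ × 676 = 478 × 676 mm
L3: ⌊676/2⌋ × 478 = 338 × 478 mm
L4: ⌊478/2⌋ × 338 = 239 × 338 mm
L5: ⌊338/2⌋ × 239 = 169 × 239 mm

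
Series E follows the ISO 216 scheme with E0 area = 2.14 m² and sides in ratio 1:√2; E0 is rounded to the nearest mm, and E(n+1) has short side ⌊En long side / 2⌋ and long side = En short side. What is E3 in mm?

Let E0's short side be w mm. w · w√2 = 2.14 m² = 2,140,000 mm², so w ≈ 1230.1 mm and w√2 ≈ 1739.7 mm → E0 = 1230 × 1740 mm.
E1: ⌊1740/2⌋ × 1230 = 870 × 1230 mm
E2: ⌊1230/2⌋ × 870 = 615 × 870 mm
E3: ⌊870/2⌋ × 615 = 435 × 615 mm

435 × 615 mm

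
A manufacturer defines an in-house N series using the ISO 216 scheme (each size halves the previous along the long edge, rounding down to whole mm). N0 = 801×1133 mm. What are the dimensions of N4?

200 × 283 mm

N1: ⌊1133/2⌋ × 801 = 566 × 801 mm
N2: ⌊801/2⌋ × 566 = 400 × 566 mm
N3: ⌊566/2⌋ × 400 = 283 × 400 mm
N4: ⌊400/2⌋ × 283 = 200 × 283 mm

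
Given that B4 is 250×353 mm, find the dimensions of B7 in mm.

B5: ⌊353/2⌋ × 250 = 176 × 250 mm
B6: ⌊250/2⌋ × 176 = 125 × 176 mm
B7: ⌊176/2⌋ × 125 = 88 × 125 mm

88 × 125 mm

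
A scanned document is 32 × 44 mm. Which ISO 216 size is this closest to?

Aspect ratio 44/32 ≈ 1.375 (ISO target is √2 ≈ 1.414).
In the B-series (B0 = 1000 × 1414 mm): B10 = 31 × 44 mm.
Off by 1 mm total — nearest standard size.

B10 (31 × 44 mm)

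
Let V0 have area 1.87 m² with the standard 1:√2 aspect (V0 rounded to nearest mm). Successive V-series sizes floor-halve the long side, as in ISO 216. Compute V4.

287 × 406 mm

Let V0's short side be w mm. w · w√2 = 1.87 m² = 1,870,000 mm², so w ≈ 1149.9 mm and w√2 ≈ 1626.2 mm → V0 = 1150 × 1626 mm.
V1: ⌊1626/2⌋ × 1150 = 813 × 1150 mm
V2: ⌊1150/2⌋ × 813 = 575 × 813 mm
V3: ⌊813/2⌋ × 575 = 406 × 575 mm
V4: ⌊575/2⌋ × 406 = 287 × 406 mm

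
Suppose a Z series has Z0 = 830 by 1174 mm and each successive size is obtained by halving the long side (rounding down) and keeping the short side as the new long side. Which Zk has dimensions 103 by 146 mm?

Z0: 830 × 1174 mm
Z1: 587 × 830 mm
Z2: 415 × 587 mm
Z3: 293 × 415 mm
Z4: 207 × 293 mm
Z5: 146 × 207 mm
Z6: 103 × 146 mm
Z7: 73 × 103 mm
→ matches Z6.

Z6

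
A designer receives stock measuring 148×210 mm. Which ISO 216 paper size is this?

A5 (148 × 210 mm)

Aspect ratio 210/148 ≈ 1.419 — close to the ISO √2 ≈ 1.414.
In the A-series (A0 area = 1 m²): A5 = 148 × 210 mm.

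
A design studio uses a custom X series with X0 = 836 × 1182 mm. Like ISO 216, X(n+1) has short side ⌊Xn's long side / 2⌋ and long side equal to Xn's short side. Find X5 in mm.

147 × 209 mm

X1: ⌊1182/2⌋ × 836 = 591 × 836 mm
X2: ⌊836/2⌋ × 591 = 418 × 591 mm
X3: ⌊591/2⌋ × 418 = 295 × 418 mm
X4: ⌊418/2⌋ × 295 = 209 × 295 mm
X5: ⌊295/2⌋ × 209 = 147 × 209 mm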